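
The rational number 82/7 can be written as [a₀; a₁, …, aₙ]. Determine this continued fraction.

Run the Euclidean algorithm, recording each quotient:
82 ÷ 7 → quotient 11, remainder 5
7 ÷ 5 → quotient 1, remainder 2
5 ÷ 2 → quotient 2, remainder 1
2 ÷ 1 → quotient 2, remainder 0

[11; 1, 2, 2]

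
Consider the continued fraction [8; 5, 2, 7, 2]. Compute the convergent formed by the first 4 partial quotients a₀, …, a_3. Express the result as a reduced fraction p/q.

Start with 7.
2 + 1/(7/1) = 2 + 1/7 = 15/7
5 + 1/(15/7) = 5 + 7/15 = 82/15
8 + 1/(82/15) = 8 + 15/82 = 671/82

671/82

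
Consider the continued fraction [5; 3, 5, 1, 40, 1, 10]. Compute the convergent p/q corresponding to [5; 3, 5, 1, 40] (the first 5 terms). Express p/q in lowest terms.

a_0 = 5: 5/1
a_1 = 3: 16/3
a_2 = 5: 85/16
a_3 = 1: 101/19
a_4 = 40: 4125/776

4125/776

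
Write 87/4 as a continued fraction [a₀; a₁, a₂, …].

87 = 21·4 + 3, so a_0 = 21
4 = 1·3 + 1, so a_1 = 1
3 = 3·1 + 0, so a_2 = 3

[21; 1, 3]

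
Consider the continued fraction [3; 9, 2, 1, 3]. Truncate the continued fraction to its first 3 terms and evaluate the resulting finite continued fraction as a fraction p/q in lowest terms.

Start with 2.
9 + 1/(2/1) = 9 + 1/2 = 19/2
3 + 1/(19/2) = 3 + 2/19 = 59/19

59/19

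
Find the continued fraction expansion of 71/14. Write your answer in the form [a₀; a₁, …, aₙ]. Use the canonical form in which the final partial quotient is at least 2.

Run the Euclidean algorithm, recording each quotient:
71 ÷ 14 → quotient 5, remainder 1
14 ÷ 1 → quotient 14, remainder 0

[5; 14]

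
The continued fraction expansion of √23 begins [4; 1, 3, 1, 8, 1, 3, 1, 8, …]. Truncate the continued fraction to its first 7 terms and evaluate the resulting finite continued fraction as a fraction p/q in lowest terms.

916/191

Starting at the tail and folding back:
Start with 3.
1 + 1/(3/1) = 1 + 1/3 = 4/3
8 + 1/(4/3) = 8 + 3/4 = 35/4
1 + 1/(35/4) = 1 + 4/35 = 39/35
3 + 1/(39/35) = 3 + 35/39 = 152/39
1 + 1/(152/39) = 1 + 39/152 = 191/152
4 + 1/(191/152) = 4 + 152/191 = 916/191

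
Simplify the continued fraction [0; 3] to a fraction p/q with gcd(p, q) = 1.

a_0 = 0: 0/1
a_1 = 3: 1/3

1/3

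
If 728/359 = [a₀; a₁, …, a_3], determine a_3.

9

⌊728/359⌋ = 2, remainder 10
⌊359/10⌋ = 35, remainder 9
⌊10/9⌋ = 1, remainder 1
⌊9/1⌋ = 9, remainder 0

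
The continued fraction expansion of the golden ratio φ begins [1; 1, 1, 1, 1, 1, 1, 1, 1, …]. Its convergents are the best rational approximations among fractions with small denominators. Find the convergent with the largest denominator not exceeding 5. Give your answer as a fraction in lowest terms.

8/5

a_0 = 1: 1/1  (≤ bound)
a_1 = 1: 2/1  (≤ bound)
a_2 = 1: 3/2  (≤ bound)
a_3 = 1: 5/3  (≤ bound)
a_4 = 1: 8/5  (≤ bound)
a_5 = 1: 13/8  (> 5, stop)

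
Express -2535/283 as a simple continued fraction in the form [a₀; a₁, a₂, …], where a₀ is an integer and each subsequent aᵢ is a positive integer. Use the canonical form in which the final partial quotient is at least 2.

[-9; 23, 1, 1, 2, 2]

Apply division with remainder until the remainder is 0:
⌊-2535/283⌋ = -9, remainder 12
⌊283/12⌋ = 23, remainder 7
⌊12/7⌋ = 1, remainder 5
⌊7/5⌋ = 1, remainder 2
⌊5/2⌋ = 2, remainder 1
⌊2/1⌋ = 2, remainder 0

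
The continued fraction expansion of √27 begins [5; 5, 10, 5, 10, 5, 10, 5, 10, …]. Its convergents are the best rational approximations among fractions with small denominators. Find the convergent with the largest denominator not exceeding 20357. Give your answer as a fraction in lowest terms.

List convergents until the denominator exceeds the bound:
a_0 = 5: 5/1  (≤ bound)
a_1 = 5: 26/5  (≤ bound)
a_2 = 10: 265/51  (≤ bound)
a_3 = 5: 1351/260  (≤ bound)
a_4 = 10: 13775/2651  (≤ bound)
a_5 = 5: 70226/13515  (≤ bound)
a_6 = 10: 716035/137801  (> 20357, stop)

70226/13515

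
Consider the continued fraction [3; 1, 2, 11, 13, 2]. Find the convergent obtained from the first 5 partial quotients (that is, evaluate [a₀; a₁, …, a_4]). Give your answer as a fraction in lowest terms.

1636/445

Start with 13.
11 + 1/(13/1) = 11 + 1/13 = 144/13
2 + 1/(144/13) = 2 + 13/144 = 301/144
1 + 1/(301/144) = 1 + 144/301 = 445/301
3 + 1/(445/301) = 3 + 301/445 = 1636/445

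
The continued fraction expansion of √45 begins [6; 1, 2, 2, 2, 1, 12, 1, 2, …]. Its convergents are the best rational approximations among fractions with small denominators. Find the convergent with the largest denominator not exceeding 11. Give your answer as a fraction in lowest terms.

47/7

List convergents until the denominator exceeds the bound:
a_0 = 6: 6/1  (≤ bound)
a_1 = 1: 7/1  (≤ bound)
a_2 = 2: 20/3  (≤ bound)
a_3 = 2: 47/7  (≤ bound)
a_4 = 2: 114/17  (> 11, stop)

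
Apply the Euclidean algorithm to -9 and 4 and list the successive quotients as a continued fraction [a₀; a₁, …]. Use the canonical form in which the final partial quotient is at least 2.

⌊-9/4⌋ = -3, remainder 3
⌊4/3⌋ = 1, remainder 1
⌊3/1⌋ = 3, remainder 0

[-3; 1, 3]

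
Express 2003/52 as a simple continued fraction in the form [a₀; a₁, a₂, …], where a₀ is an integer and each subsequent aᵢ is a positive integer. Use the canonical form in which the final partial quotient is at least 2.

[38; 1, 1, 12, 2]

Repeatedly divide and take the remainder:
⌊2003/52⌋ = 38, remainder 27
⌊52/27⌋ = 1, remainder 25
⌊27/25⌋ = 1, remainder 2
⌊25/2⌋ = 12, remainder 1
⌊2/1⌋ = 2, remainder 0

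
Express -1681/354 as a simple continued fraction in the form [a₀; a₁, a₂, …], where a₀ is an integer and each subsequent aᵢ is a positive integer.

-1681 ÷ 354 → quotient -5, remainder 89
354 ÷ 89 → quotient 3, remainder 87
89 ÷ 87 → quotient 1, remainder 2
87 ÷ 2 → quotient 43, remainder 1
2 ÷ 1 → quotient 2, remainder 0

[-5; 3, 1, 43, 2]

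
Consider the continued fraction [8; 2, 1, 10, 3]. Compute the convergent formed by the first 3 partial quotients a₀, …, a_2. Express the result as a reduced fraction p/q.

a_0 = 8: 8/1
a_1 = 2: 17/2
a_2 = 1: 25/3

25/3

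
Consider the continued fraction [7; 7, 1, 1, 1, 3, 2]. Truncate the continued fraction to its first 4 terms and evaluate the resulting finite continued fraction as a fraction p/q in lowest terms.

Start with 1.
1 + 1/(1/1) = 1 + 1/1 = 2/1
7 + 1/(2/1) = 7 + 1/2 = 15/2
7 + 1/(15/2) = 7 + 2/15 = 107/15

107/15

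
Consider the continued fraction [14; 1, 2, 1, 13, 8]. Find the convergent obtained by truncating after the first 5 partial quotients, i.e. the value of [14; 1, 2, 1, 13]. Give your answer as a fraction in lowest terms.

Start with 13.
1 + 1/(13/1) = 1 + 1/13 = 14/13
2 + 1/(14/13) = 2 + 13/14 = 41/14
1 + 1/(41/14) = 1 + 14/41 = 55/41
14 + 1/(55/41) = 14 + 41/55 = 811/55

811/55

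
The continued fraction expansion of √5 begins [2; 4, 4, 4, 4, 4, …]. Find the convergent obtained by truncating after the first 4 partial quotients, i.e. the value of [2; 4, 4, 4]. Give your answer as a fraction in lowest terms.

161/72

Start with 4.
4 + 1/(4/1) = 4 + 1/4 = 17/4
4 + 1/(17/4) = 4 + 4/17 = 72/17
2 + 1/(72/17) = 2 + 17/72 = 161/72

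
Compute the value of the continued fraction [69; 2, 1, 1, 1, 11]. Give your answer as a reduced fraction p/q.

6452/93

a_0 = 69: 69/1
a_1 = 2: 139/2
a_2 = 1: 208/3
a_3 = 1: 347/5
a_4 = 1: 555/8
a_5 = 11: 6452/93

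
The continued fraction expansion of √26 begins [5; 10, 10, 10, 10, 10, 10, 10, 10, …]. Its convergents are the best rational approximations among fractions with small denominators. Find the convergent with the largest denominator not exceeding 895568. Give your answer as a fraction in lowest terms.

List convergents until the denominator exceeds the bound:
a_0 = 5: 5/1  (≤ bound)
a_1 = 10: 51/10  (≤ bound)
a_2 = 10: 515/101  (≤ bound)
a_3 = 10: 5201/1020  (≤ bound)
a_4 = 10: 52525/10301  (≤ bound)
a_5 = 10: 530451/104030  (≤ bound)
a_6 = 10: 5357035/1050601  (> 895568, stop)

530451/104030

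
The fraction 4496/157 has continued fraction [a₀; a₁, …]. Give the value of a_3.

4496 = 28·157 + 100, so a_0 = 28
157 = 1·100 + 57, so a_1 = 1
100 = 1·57 + 43, so a_2 = 1
57 = 1·43 + 14, so a_3 = 1

1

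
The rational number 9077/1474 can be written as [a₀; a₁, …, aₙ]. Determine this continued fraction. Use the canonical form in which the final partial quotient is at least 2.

Run the Euclidean algorithm, recording each quotient:
9077 ÷ 1474 → quotient 6, remainder 233
1474 ÷ 233 → quotient 6, remainder 76
233 ÷ 76 → quotient 3, remainder 5
76 ÷ 5 → quotient 15, remainder 1
5 ÷ 1 → quotient 5, remainder 0

[6; 6, 3, 15, 5]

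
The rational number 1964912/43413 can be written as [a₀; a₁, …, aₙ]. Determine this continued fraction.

[45; 3, 1, 4, 1, 43, 14, 3]

⌊1964912/43413⌋ = 45, remainder 11327
⌊43413/11327⌋ = 3, remainder 9432
⌊11327/9432⌋ = 1, remainder 1895
⌊9432/1895⌋ = 4, remainder 1852
⌊1895/1852⌋ = 1, remainder 43
⌊1852/43⌋ = 43, remainder 3
⌊43/3⌋ = 14, remainder 1
⌊3/1⌋ = 3, remainder 0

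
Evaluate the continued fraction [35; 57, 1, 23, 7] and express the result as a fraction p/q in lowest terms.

342994/9795

Work from the innermost term outward:
Start with 7.
23 + 1/(7/1) = 23 + 1/7 = 162/7
1 + 1/(162/7) = 1 + 7/162 = 169/162
57 + 1/(169/162) = 57 + 162/169 = 9795/169
35 + 1/(9795/169) = 35 + 169/9795 = 342994/9795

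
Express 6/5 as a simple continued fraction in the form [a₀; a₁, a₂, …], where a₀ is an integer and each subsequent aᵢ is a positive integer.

6 = 1·5 + 1, so a_0 = 1
5 = 5·1 + 0, so a_1 = 5

[1; 5]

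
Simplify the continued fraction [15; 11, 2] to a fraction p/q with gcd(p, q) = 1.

347/23

Build up convergents one term at a time:
a_0 = 15: 15/1
a_1 = 11: 166/11
a_2 = 2: 347/23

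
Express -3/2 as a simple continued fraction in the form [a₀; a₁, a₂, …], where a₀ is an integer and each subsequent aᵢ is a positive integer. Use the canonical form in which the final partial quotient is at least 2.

[-2; 2]

-3 ÷ 2 → quotient -2, remainder 1
2 ÷ 1 → quotient 2, remainder 0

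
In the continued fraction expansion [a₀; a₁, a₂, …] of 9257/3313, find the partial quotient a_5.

32

⌊9257/3313⌋ = 2, remainder 2631
⌊3313/2631⌋ = 1, remainder 682
⌊2631/682⌋ = 3, remainder 585
⌊682/585⌋ = 1, remainder 97
⌊585/97⌋ = 6, remainder 3
⌊97/3⌋ = 32, remainder 1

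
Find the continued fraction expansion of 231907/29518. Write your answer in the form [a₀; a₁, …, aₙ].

[7; 1, 5, 1, 29, 20, 7]

Run the Euclidean algorithm, recording each quotient:
⌊231907/29518⌋ = 7, remainder 25281
⌊29518/25281⌋ = 1, remainder 4237
⌊25281/4237⌋ = 5, remainder 4096
⌊4237/4096⌋ = 1, remainder 141
⌊4096/141⌋ = 29, remainder 7
⌊141/7⌋ = 20, remainder 1
⌊7/1⌋ = 7, remainder 0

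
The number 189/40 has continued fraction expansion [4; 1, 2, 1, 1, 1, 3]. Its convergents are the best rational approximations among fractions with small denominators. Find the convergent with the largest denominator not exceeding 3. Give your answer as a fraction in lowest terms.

List convergents until the denominator exceeds the bound:
a_0 = 4: 4/1  (≤ bound)
a_1 = 1: 5/1  (≤ bound)
a_2 = 2: 14/3  (≤ bound)
a_3 = 1: 19/4  (> 3, stop)

14/3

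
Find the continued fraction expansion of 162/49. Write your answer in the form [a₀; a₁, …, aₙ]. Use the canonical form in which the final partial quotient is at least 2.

[3; 3, 3, 1, 3]

Repeatedly divide and take the remainder:
⌊162/49⌋ = 3, remainder 15
⌊49/15⌋ = 3, remainder 4
⌊15/4⌋ = 3, remainder 3
⌊4/3⌋ = 1, remainder 1
⌊3/1⌋ = 3, remainder 0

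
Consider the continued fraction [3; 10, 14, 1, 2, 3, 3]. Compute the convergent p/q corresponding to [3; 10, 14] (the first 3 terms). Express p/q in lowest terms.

437/141

Start with 14.
10 + 1/(14/1) = 10 + 1/14 = 141/14
3 + 1/(141/14) = 3 + 14/141 = 437/141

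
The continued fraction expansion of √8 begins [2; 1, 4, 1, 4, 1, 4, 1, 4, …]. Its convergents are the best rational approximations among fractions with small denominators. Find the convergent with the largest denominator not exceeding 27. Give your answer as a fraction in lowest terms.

17/6

a_0 = 2: 2/1  (≤ bound)
a_1 = 1: 3/1  (≤ bound)
a_2 = 4: 14/5  (≤ bound)
a_3 = 1: 17/6  (≤ bound)
a_4 = 4: 82/29  (> 27, stop)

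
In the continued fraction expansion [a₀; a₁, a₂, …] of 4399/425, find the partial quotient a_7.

Apply division with remainder until the remainder is 0:
4399 ÷ 425 → quotient 10, remainder 149
425 ÷ 149 → quotient 2, remainder 127
149 ÷ 127 → quotient 1, remainder 22
127 ÷ 22 → quotient 5, remainder 17
22 ÷ 17 → quotient 1, remainder 5
17 ÷ 5 → quotient 3, remainder 2
5 ÷ 2 → quotient 2, remainder 1
2 ÷ 1 → quotient 2, remainder 0

2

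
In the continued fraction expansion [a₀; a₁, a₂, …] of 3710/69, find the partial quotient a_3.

3710 = 53·69 + 53, so a_0 = 53
69 = 1·53 + 16, so a_1 = 1
53 = 3·16 + 5, so a_2 = 3
16 = 3·5 + 1, so a_3 = 3

3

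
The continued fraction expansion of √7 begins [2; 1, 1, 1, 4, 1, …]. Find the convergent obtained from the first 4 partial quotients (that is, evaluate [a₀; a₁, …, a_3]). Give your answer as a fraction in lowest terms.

a_0 = 2: 2/1
a_1 = 1: 3/1
a_2 = 1: 5/2
a_3 = 1: 8/3

8/3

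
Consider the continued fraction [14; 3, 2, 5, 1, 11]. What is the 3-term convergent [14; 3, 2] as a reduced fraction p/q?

Build up convergents one term at a time:
a_0 = 14: 14/1
a_1 = 3: 43/3
a_2 = 2: 100/7

100/7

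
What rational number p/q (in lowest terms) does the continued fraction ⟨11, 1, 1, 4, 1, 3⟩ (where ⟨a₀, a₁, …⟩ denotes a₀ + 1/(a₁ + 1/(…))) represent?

485/42

Use the convergent recurrence hₖ = aₖ·hₖ₋₁ + hₖ₋₂ (and likewise for the denominators kₖ):
a_0 = 11: 11/1
a_1 = 1: 12/1
a_2 = 1: 23/2
a_3 = 4: 104/9
a_4 = 1: 127/11
a_5 = 3: 485/42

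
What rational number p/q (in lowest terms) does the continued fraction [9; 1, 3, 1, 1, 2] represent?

Start with 2.
1 + 1/(2/1) = 1 + 1/2 = 3/2
1 + 1/(3/2) = 1 + 2/3 = 5/3
3 + 1/(5/3) = 3 + 3/5 = 18/5
1 + 1/(18/5) = 1 + 5/18 = 23/18
9 + 1/(23/18) = 9 + 18/23 = 225/23

225/23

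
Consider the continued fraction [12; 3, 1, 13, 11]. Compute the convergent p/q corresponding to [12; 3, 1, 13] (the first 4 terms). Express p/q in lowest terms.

674/55

Use the convergent recurrence hₖ = aₖ·hₖ₋₁ + hₖ₋₂ (and likewise for the denominators kₖ):
a_0 = 12: 12/1
a_1 = 3: 37/3
a_2 = 1: 49/4
a_3 = 13: 674/55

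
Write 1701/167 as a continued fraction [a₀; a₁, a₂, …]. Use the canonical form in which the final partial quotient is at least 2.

1701 = 10·167 + 31, so a_0 = 10
167 = 5·31 + 12, so a_1 = 5
31 = 2·12 + 7, so a_2 = 2
12 = 1·7 + 5, so a_3 = 1
7 = 1·5 + 2, so a_4 = 1
5 = 2·2 + 1, so a_5 = 2
2 = 2·1 + 0, so a_6 = 2

[10; 5, 2, 1, 1, 2, 2]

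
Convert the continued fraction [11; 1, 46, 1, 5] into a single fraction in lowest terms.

Start with 5.
1 + 1/(5/1) = 1 + 1/5 = 6/5
46 + 1/(6/5) = 46 + 5/6 = 281/6
1 + 1/(281/6) = 1 + 6/281 = 287/281
11 + 1/(287/281) = 11 + 281/287 = 3438/287

3438/287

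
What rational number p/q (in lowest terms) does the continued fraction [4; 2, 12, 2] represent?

Start with 2.
12 + 1/(2/1) = 12 + 1/2 = 25/2
2 + 1/(25/2) = 2 + 2/25 = 52/25
4 + 1/(52/25) = 4 + 25/52 = 233/52

233/52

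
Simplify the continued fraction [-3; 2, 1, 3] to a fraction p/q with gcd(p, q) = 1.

-29/11

a_0 = -3: -3/1
a_1 = 2: -5/2
a_2 = 1: -8/3
a_3 = 3: -29/11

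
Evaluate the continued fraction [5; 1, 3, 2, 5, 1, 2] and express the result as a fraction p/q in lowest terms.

953/165

a_0 = 5: 5/1
a_1 = 1: 6/1
a_2 = 3: 23/4
a_3 = 2: 52/9
a_4 = 5: 283/49
a_5 = 1: 335/58
a_6 = 2: 953/165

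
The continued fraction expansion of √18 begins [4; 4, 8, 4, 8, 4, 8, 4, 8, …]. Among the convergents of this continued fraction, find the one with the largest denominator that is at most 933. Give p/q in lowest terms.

a_0 = 4: 4/1  (≤ bound)
a_1 = 4: 17/4  (≤ bound)
a_2 = 8: 140/33  (≤ bound)
a_3 = 4: 577/136  (≤ bound)
a_4 = 8: 4756/1121  (> 933, stop)

577/136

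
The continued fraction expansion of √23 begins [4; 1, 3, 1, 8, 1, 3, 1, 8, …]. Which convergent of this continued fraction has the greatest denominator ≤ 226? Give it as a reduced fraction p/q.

List convergents until the denominator exceeds the bound:
a_0 = 4: 4/1  (≤ bound)
a_1 = 1: 5/1  (≤ bound)
a_2 = 3: 19/4  (≤ bound)
a_3 = 1: 24/5  (≤ bound)
a_4 = 8: 211/44  (≤ bound)
a_5 = 1: 235/49  (≤ bound)
a_6 = 3: 916/191  (≤ bound)
a_7 = 1: 1151/240  (> 226, stop)

916/191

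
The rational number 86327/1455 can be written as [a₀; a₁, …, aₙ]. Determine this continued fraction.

[59; 3, 53, 1, 1, 4]

⌊86327/1455⌋ = 59, remainder 482
⌊1455/482⌋ = 3, remainder 9
⌊482/9⌋ = 53, remainder 5
⌊9/5⌋ = 1, remainder 4
⌊5/4⌋ = 1, remainder 1
⌊4/1⌋ = 4, remainder 0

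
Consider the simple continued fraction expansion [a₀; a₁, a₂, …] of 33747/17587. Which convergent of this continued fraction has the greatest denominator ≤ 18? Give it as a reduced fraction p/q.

List convergents until the denominator exceeds the bound:
a_0 = 1: 1/1  (≤ bound)
a_1 = 1: 2/1  (≤ bound)
a_2 = 11: 23/12  (≤ bound)
a_3 = 3: 71/37  (> 18, stop)

23/12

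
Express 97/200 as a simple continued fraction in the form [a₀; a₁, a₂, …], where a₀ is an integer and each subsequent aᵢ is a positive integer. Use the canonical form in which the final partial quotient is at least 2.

[0; 2, 16, 6]

97 = 0·200 + 97, so a_0 = 0
200 = 2·97 + 6, so a_1 = 2
97 = 16·6 + 1, so a_2 = 16
6 = 6·1 + 0, so a_3 = 6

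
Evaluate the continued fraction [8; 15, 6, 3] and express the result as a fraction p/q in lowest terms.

2323/288

a_0 = 8: 8/1
a_1 = 15: 121/15
a_2 = 6: 734/91
a_3 = 3: 2323/288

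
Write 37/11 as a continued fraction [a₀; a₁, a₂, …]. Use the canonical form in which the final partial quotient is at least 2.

[3; 2, 1, 3]

37 = 3·11 + 4, so a_0 = 3
11 = 2·4 + 3, so a_1 = 2
4 = 1·3 + 1, so a_2 = 1
3 = 3·1 + 0, so a_3 = 3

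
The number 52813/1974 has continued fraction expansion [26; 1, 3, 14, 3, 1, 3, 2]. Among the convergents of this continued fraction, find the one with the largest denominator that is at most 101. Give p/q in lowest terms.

a_0 = 26: 26/1  (≤ bound)
a_1 = 1: 27/1  (≤ bound)
a_2 = 3: 107/4  (≤ bound)
a_3 = 14: 1525/57  (≤ bound)
a_4 = 3: 4682/175  (> 101, stop)

1525/57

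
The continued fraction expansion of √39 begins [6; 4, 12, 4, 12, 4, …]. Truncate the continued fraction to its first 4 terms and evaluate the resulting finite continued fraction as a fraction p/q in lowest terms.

Start with 4.
12 + 1/(4/1) = 12 + 1/4 = 49/4
4 + 1/(49/4) = 4 + 4/49 = 200/49
6 + 1/(200/49) = 6 + 49/200 = 1249/200

1249/200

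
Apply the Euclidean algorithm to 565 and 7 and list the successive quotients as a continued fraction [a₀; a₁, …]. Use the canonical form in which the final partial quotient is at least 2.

565 = 80·7 + 5, so a_0 = 80
7 = 1·5 + 2, so a_1 = 1
5 = 2·2 + 1, so a_2 = 2
2 = 2·1 + 0, so a_3 = 2

[80; 1, 2, 2]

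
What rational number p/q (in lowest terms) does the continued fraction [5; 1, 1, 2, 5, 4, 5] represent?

Start with 5.
4 + 1/(5/1) = 4 + 1/5 = 21/5
5 + 1/(21/5) = 5 + 5/21 = 110/21
2 + 1/(110/21) = 2 + 21/110 = 241/110
1 + 1/(241/110) = 1 + 110/241 = 351/241
1 + 1/(351/241) = 1 + 241/351 = 592/351
5 + 1/(592/351) = 5 + 351/592 = 3311/592

3311/592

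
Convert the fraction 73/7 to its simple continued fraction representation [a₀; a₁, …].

Run the Euclidean algorithm, recording each quotient:
73 = 10·7 + 3, so a_0 = 10
7 = 2·3 + 1, so a_1 = 2
3 = 3·1 + 0, so a_2 = 3

[10; 2, 3]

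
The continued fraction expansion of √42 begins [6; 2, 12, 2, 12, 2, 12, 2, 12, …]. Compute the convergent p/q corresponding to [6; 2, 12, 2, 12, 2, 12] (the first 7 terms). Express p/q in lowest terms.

109194/16849

a_0 = 6: 6/1
a_1 = 2: 13/2
a_2 = 12: 162/25
a_3 = 2: 337/52
a_4 = 12: 4206/649
a_5 = 2: 8749/1350
a_6 = 12: 109194/16849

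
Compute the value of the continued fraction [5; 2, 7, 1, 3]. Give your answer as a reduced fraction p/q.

361/66

Build up convergents one term at a time:
a_0 = 5: 5/1
a_1 = 2: 11/2
a_2 = 7: 82/15
a_3 = 1: 93/17
a_4 = 3: 361/66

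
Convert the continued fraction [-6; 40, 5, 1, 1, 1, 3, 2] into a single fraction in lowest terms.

-33849/5665

a_0 = -6: -6/1
a_1 = 40: -239/40
a_2 = 5: -1201/201
a_3 = 1: -1440/241
a_4 = 1: -2641/442
a_5 = 1: -4081/683
a_6 = 3: -14884/2491
a_7 = 2: -33849/5665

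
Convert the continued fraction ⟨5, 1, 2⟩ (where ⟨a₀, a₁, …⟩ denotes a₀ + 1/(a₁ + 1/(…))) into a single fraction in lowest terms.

17/3

a_0 = 5: 5/1
a_1 = 1: 6/1
a_2 = 2: 17/3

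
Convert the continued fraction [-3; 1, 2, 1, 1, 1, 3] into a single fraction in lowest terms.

-91/40

Work from the innermost term outward:
Start with 3.
1 + 1/(3/1) = 1 + 1/3 = 4/3
1 + 1/(4/3) = 1 + 3/4 = 7/4
1 + 1/(7/4) = 1 + 4/7 = 11/7
2 + 1/(11/7) = 2 + 7/11 = 29/11
1 + 1/(29/11) = 1 + 11/29 = 40/29
-3 + 1/(40/29) = -3 + 29/40 = -91/40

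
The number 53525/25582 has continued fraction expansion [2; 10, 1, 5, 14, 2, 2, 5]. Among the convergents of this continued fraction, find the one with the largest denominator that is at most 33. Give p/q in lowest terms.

List convergents until the denominator exceeds the bound:
a_0 = 2: 2/1  (≤ bound)
a_1 = 10: 21/10  (≤ bound)
a_2 = 1: 23/11  (≤ bound)
a_3 = 5: 136/65  (> 33, stop)

23/11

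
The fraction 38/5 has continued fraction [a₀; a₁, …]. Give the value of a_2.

Repeatedly divide and take the remainder:
38 = 7·5 + 3, so a_0 = 7
5 = 1·3 + 2, so a_1 = 1
3 = 1·2 + 1, so a_2 = 1

1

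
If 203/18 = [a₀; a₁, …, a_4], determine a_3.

1

Apply division with remainder until the remainder is 0:
203 ÷ 18 → quotient 11, remainder 5
18 ÷ 5 → quotient 3, remainder 3
5 ÷ 3 → quotient 1, remainder 2
3 ÷ 2 → quotient 1, remainder 1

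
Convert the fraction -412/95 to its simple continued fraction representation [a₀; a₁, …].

Repeatedly divide and take the remainder:
⌊-412/95⌋ = -5, remainder 63
⌊95/63⌋ = 1, remainder 32
⌊63/32⌋ = 1, remainder 31
⌊32/31⌋ = 1, remainder 1
⌊31/1⌋ = 31, remainder 0

[-5; 1, 1, 1, 31]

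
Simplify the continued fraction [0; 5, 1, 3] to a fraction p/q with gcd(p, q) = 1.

4/23

Start with 3.
1 + 1/(3/1) = 1 + 1/3 = 4/3
5 + 1/(4/3) = 5 + 3/4 = 23/4
0 + 1/(23/4) = 0 + 4/23 = 4/23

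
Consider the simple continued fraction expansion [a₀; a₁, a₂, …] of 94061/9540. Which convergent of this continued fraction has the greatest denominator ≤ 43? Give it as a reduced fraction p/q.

69/7

List convergents until the denominator exceeds the bound:
a_0 = 9: 9/1  (≤ bound)
a_1 = 1: 10/1  (≤ bound)
a_2 = 6: 69/7  (≤ bound)
a_3 = 8: 562/57  (> 43, stop)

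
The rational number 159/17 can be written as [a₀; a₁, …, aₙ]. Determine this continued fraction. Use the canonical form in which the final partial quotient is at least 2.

[9; 2, 1, 5]

159 ÷ 17 → quotient 9, remainder 6
17 ÷ 6 → quotient 2, remainder 5
6 ÷ 5 → quotient 1, remainder 1
5 ÷ 1 → quotient 5, remainder 0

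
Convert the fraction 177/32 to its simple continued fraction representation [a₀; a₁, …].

⌊177/32⌋ = 5, remainder 17
⌊32/17⌋ = 1, remainder 15
⌊17/15⌋ = 1, remainder 2
⌊15/2⌋ = 7, remainder 1
⌊2/1⌋ = 2, remainder 0

[5; 1, 1, 7, 2]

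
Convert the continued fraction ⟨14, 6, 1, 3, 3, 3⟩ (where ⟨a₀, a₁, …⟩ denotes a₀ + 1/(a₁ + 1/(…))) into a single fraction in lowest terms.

4117/291

Start with 3.
3 + 1/(3/1) = 3 + 1/3 = 10/3
3 + 1/(10/3) = 3 + 3/10 = 33/10
1 + 1/(33/10) = 1 + 10/33 = 43/33
6 + 1/(43/33) = 6 + 33/43 = 291/43
14 + 1/(291/43) = 14 + 43/291 = 4117/291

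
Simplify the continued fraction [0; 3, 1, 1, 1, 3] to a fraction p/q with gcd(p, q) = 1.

11/40

Start with 3.
1 + 1/(3/1) = 1 + 1/3 = 4/3
1 + 1/(4/3) = 1 + 3/4 = 7/4
1 + 1/(7/4) = 1 + 4/7 = 11/7
3 + 1/(11/7) = 3 + 7/11 = 40/11
0 + 1/(40/11) = 0 + 11/40 = 11/40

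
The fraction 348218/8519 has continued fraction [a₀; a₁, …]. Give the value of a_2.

348218 = 40·8519 + 7458, so a_0 = 40
8519 = 1·7458 + 1061, so a_1 = 1
7458 = 7·1061 + 31, so a_2 = 7

7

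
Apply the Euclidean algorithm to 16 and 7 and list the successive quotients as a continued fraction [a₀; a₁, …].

Apply division with remainder until the remainder is 0:
16 ÷ 7 → quotient 2, remainder 2
7 ÷ 2 → quotient 3, remainder 1
2 ÷ 1 → quotient 2, remainder 0

[2; 3, 2]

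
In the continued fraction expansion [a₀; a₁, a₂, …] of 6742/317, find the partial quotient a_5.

2

6742 ÷ 317 → quotient 21, remainder 85
317 ÷ 85 → quotient 3, remainder 62
85 ÷ 62 → quotient 1, remainder 23
62 ÷ 23 → quotient 2, remainder 16
23 ÷ 16 → quotient 1, remainder 7
16 ÷ 7 → quotient 2, remainder 2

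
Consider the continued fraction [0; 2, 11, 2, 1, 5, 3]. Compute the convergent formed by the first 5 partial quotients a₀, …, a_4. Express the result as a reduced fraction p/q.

Build up convergents one term at a time:
a_0 = 0: 0/1
a_1 = 2: 1/2
a_2 = 11: 11/23
a_3 = 2: 23/48
a_4 = 1: 34/71

34/71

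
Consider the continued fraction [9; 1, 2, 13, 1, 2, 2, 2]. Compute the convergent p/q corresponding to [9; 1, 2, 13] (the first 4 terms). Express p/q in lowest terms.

Starting at the tail and folding back:
Start with 13.
2 + 1/(13/1) = 2 + 1/13 = 27/13
1 + 1/(27/13) = 1 + 13/27 = 40/27
9 + 1/(40/27) = 9 + 27/40 = 387/40

387/40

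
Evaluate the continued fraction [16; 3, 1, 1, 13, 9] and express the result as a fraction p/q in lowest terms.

a_0 = 16: 16/1
a_1 = 3: 49/3
a_2 = 1: 65/4
a_3 = 1: 114/7
a_4 = 13: 1547/95
a_5 = 9: 14037/862

14037/862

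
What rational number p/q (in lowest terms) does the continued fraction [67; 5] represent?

336/5

Starting at the tail and folding back:
Start with 5.
67 + 1/(5/1) = 67 + 1/5 = 336/5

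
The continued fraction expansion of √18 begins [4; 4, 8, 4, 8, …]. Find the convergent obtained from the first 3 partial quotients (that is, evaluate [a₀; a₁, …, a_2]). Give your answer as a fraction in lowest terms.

Build up convergents one term at a time:
a_0 = 4: 4/1
a_1 = 4: 17/4
a_2 = 8: 140/33

140/33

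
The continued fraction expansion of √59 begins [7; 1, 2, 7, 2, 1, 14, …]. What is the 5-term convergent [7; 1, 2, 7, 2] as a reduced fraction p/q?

Start with 2.
7 + 1/(2/1) = 7 + 1/2 = 15/2
2 + 1/(15/2) = 2 + 2/15 = 32/15
1 + 1/(32/15) = 1 + 15/32 = 47/32
7 + 1/(47/32) = 7 + 32/47 = 361/47

361/47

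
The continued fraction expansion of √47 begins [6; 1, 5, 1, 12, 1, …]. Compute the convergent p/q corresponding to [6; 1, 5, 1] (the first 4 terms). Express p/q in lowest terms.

Start with 1.
5 + 1/(1/1) = 5 + 1/1 = 6/1
1 + 1/(6/1) = 1 + 1/6 = 7/6
6 + 1/(7/6) = 6 + 6/7 = 48/7

48/7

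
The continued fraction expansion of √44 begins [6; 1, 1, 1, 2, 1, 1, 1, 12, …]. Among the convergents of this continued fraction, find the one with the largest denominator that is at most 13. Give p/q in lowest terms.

List convergents until the denominator exceeds the bound:
a_0 = 6: 6/1  (≤ bound)
a_1 = 1: 7/1  (≤ bound)
a_2 = 1: 13/2  (≤ bound)
a_3 = 1: 20/3  (≤ bound)
a_4 = 2: 53/8  (≤ bound)
a_5 = 1: 73/11  (≤ bound)
a_6 = 1: 126/19  (> 13, stop)

73/11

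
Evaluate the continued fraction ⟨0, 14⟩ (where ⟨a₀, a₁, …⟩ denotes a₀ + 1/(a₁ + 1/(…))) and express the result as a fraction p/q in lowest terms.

a_0 = 0: 0/1
a_1 = 14: 1/14

1/14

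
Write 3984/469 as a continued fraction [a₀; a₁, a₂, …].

3984 = 8·469 + 232, so a_0 = 8
469 = 2·232 + 5, so a_1 = 2
232 = 46·5 + 2, so a_2 = 46
5 = 2·2 + 1, so a_3 = 2
2 = 2·1 + 0, so a_4 = 2

[8; 2, 46, 2, 2]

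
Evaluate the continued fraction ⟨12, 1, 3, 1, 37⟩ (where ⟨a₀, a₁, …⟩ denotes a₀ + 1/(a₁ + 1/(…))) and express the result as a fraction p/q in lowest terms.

2419/189

Start with 37.
1 + 1/(37/1) = 1 + 1/37 = 38/37
3 + 1/(38/37) = 3 + 37/38 = 151/38
1 + 1/(151/38) = 1 + 38/151 = 189/151
12 + 1/(189/151) = 12 + 151/189 = 2419/189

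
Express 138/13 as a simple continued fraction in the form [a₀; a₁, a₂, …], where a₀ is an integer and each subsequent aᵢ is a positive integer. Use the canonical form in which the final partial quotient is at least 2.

⌊138/13⌋ = 10, remainder 8
⌊13/8⌋ = 1, remainder 5
⌊8/5⌋ = 1, remainder 3
⌊5/3⌋ = 1, remainder 2
⌊3/2⌋ = 1, remainder 1
⌊2/1⌋ = 2, remainder 0

[10; 1, 1, 1, 1, 2]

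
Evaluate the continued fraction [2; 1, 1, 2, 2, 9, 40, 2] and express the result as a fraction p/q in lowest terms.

a_0 = 2: 2/1
a_1 = 1: 3/1
a_2 = 1: 5/2
a_3 = 2: 13/5
a_4 = 2: 31/12
a_5 = 9: 292/113
a_6 = 40: 11711/4532
a_7 = 2: 23714/9177

23714/9177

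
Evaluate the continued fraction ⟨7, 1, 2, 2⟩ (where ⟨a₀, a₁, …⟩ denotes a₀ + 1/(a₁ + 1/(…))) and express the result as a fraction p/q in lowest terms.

54/7

Collapse the nested fraction from the inside out:
Start with 2.
2 + 1/(2/1) = 2 + 1/2 = 5/2
1 + 1/(5/2) = 1 + 2/5 = 7/5
7 + 1/(7/5) = 7 + 5/7 = 54/7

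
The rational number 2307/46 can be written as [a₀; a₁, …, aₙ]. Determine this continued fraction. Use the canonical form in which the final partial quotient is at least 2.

Run the Euclidean algorithm, recording each quotient:
2307 = 50·46 + 7, so a_0 = 50
46 = 6·7 + 4, so a_1 = 6
7 = 1·4 + 3, so a_2 = 1
4 = 1·3 + 1, so a_3 = 1
3 = 3·1 + 0, so a_4 = 3

[50; 6, 1, 1, 3]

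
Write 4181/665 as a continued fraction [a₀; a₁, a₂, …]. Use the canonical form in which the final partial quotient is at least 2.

Apply division with remainder until the remainder is 0:
⌊4181/665⌋ = 6, remainder 191
⌊665/191⌋ = 3, remainder 92
⌊191/92⌋ = 2, remainder 7
⌊92/7⌋ = 13, remainder 1
⌊7/1⌋ = 7, remainder 0

[6; 3, 2, 13, 7]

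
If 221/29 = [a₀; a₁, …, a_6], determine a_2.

1

221 ÷ 29 → quotient 7, remainder 18
29 ÷ 18 → quotient 1, remainder 11
18 ÷ 11 → quotient 1, remainder 7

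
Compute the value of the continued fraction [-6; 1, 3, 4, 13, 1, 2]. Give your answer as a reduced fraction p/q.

-3712/709

Work from the innermost term outward:
Start with 2.
1 + 1/(2/1) = 1 + 1/2 = 3/2
13 + 1/(3/2) = 13 + 2/3 = 41/3
4 + 1/(41/3) = 4 + 3/41 = 167/41
3 + 1/(167/41) = 3 + 41/167 = 542/167
1 + 1/(542/167) = 1 + 167/542 = 709/542
-6 + 1/(709/542) = -6 + 542/709 = -3712/709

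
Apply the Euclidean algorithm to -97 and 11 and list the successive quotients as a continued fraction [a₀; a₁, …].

⌊-97/11⌋ = -9, remainder 2
⌊11/2⌋ = 5, remainder 1
⌊2/1⌋ = 2, remainder 0

[-9; 5, 2]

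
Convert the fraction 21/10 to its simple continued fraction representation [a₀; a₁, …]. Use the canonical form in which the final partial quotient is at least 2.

21 ÷ 10 → quotient 2, remainder 1
10 ÷ 1 → quotient 10, remainder 0

[2; 10]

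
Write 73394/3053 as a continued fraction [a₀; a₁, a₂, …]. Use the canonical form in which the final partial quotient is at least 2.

73394 = 24·3053 + 122, so a_0 = 24
3053 = 25·122 + 3, so a_1 = 25
122 = 40·3 + 2, so a_2 = 40
3 = 1·2 + 1, so a_3 = 1
2 = 2·1 + 0, so a_4 = 2

[24; 25, 40, 1, 2]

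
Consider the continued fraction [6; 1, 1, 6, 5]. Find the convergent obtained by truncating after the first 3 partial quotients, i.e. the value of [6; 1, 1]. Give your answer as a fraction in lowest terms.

13/2

Start with 1.
1 + 1/(1/1) = 1 + 1/1 = 2/1
6 + 1/(2/1) = 6 + 1/2 = 13/2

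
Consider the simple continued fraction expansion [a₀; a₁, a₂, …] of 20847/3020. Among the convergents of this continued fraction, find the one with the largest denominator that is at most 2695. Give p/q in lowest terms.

List convergents until the denominator exceeds the bound:
a_0 = 6: 6/1  (≤ bound)
a_1 = 1: 7/1  (≤ bound)
a_2 = 9: 69/10  (≤ bound)
a_3 = 3: 214/31  (≤ bound)
a_4 = 3: 711/103  (≤ bound)
a_5 = 1: 925/134  (≤ bound)
a_6 = 10: 9961/1443  (≤ bound)
a_7 = 2: 20847/3020  (> 2695, stop)

9961/1443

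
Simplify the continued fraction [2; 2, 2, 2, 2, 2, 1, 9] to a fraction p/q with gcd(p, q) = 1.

2320/961

Compute successive convergents:
a_0 = 2: 2/1
a_1 = 2: 5/2
a_2 = 2: 12/5
a_3 = 2: 29/12
a_4 = 2: 70/29
a_5 = 2: 169/70
a_6 = 1: 239/99
a_7 = 9: 2320/961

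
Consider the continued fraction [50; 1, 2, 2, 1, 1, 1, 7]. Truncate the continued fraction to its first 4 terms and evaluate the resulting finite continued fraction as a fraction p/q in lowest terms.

Build up convergents one term at a time:
a_0 = 50: 50/1
a_1 = 1: 51/1
a_2 = 2: 152/3
a_3 = 2: 355/7

355/7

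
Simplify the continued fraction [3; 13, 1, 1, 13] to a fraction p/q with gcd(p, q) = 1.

1122/365

Start with 13.
1 + 1/(13/1) = 1 + 1/13 = 14/13
1 + 1/(14/13) = 1 + 13/14 = 27/14
13 + 1/(27/14) = 13 + 14/27 = 365/27
3 + 1/(365/27) = 3 + 27/365 = 1122/365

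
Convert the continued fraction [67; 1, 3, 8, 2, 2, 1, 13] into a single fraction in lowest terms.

225767/3332

Collapse the nested fraction from the inside out:
Start with 13.
1 + 1/(13/1) = 1 + 1/13 = 14/13
2 + 1/(14/13) = 2 + 13/14 = 41/14
2 + 1/(41/14) = 2 + 14/41 = 96/41
8 + 1/(96/41) = 8 + 41/96 = 809/96
3 + 1/(809/96) = 3 + 96/809 = 2523/809
1 + 1/(2523/809) = 1 + 809/2523 = 3332/2523
67 + 1/(3332/2523) = 67 + 2523/3332 = 225767/3332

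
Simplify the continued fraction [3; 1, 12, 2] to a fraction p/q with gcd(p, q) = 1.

106/27

Work from the innermost term outward:
Start with 2.
12 + 1/(2/1) = 12 + 1/2 = 25/2
1 + 1/(25/2) = 1 + 2/25 = 27/25
3 + 1/(27/25) = 3 + 25/27 = 106/27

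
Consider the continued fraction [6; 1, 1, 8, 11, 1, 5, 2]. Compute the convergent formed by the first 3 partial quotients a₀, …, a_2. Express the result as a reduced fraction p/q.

Start with 1.
1 + 1/(1/1) = 1 + 1/1 = 2/1
6 + 1/(2/1) = 6 + 1/2 = 13/2

13/2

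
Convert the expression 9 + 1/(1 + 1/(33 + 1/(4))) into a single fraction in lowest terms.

1366/137

Start with 4.
33 + 1/(4/1) = 33 + 1/4 = 133/4
1 + 1/(133/4) = 1 + 4/133 = 137/133
9 + 1/(137/133) = 9 + 133/137 = 1366/137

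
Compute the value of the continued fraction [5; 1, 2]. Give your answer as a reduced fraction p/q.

Build up convergents one term at a time:
a_0 = 5: 5/1
a_1 = 1: 6/1
a_2 = 2: 17/3

17/3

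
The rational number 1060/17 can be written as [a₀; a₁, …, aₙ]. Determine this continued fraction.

⌊1060/17⌋ = 62, remainder 6
⌊17/6⌋ = 2, remainder 5
⌊6/5⌋ = 1, remainder 1
⌊5/1⌋ = 5, remainder 0

[62; 2, 1, 5]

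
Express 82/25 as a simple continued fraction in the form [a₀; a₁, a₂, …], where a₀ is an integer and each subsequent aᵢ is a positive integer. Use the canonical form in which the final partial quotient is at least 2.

[3; 3, 1, 1, 3]

Repeatedly divide and take the remainder:
⌊82/25⌋ = 3, remainder 7
⌊25/7⌋ = 3, remainder 4
⌊7/4⌋ = 1, remainder 3
⌊4/3⌋ = 1, remainder 1
⌊3/1⌋ = 3, remainder 0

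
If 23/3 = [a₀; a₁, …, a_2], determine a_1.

1

Repeatedly divide and take the remainder:
⌊23/3⌋ = 7, remainder 2
⌊3/2⌋ = 1, remainder 1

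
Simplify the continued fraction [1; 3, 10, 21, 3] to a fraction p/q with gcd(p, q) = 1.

Start with 3.
21 + 1/(3/1) = 21 + 1/3 = 64/3
10 + 1/(64/3) = 10 + 3/64 = 643/64
3 + 1/(643/64) = 3 + 64/643 = 1993/643
1 + 1/(1993/643) = 1 + 643/1993 = 2636/1993

2636/1993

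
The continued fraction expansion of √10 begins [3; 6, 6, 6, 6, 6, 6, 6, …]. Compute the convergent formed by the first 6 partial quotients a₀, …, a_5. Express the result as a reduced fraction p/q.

Start with 6.
6 + 1/(6/1) = 6 + 1/6 = 37/6
6 + 1/(37/6) = 6 + 6/37 = 228/37
6 + 1/(228/37) = 6 + 37/228 = 1405/228
6 + 1/(1405/228) = 6 + 228/1405 = 8658/1405
3 + 1/(8658/1405) = 3 + 1405/8658 = 27379/8658

27379/8658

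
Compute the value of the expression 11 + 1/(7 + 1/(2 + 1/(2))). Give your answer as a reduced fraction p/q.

412/37

Start with 2.
2 + 1/(2/1) = 2 + 1/2 = 5/2
7 + 1/(5/2) = 7 + 2/5 = 37/5
11 + 1/(37/5) = 11 + 5/37 = 412/37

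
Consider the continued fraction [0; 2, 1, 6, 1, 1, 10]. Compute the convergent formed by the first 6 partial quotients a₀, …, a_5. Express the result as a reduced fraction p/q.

15/43

a_0 = 0: 0/1
a_1 = 2: 1/2
a_2 = 1: 1/3
a_3 = 6: 7/20
a_4 = 1: 8/23
a_5 = 1: 15/43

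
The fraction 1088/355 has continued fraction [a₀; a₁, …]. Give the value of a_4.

3

1088 = 3·355 + 23, so a_0 = 3
355 = 15·23 + 10, so a_1 = 15
23 = 2·10 + 3, so a_2 = 2
10 = 3·3 + 1, so a_3 = 3
3 = 3·1 + 0, so a_4 = 3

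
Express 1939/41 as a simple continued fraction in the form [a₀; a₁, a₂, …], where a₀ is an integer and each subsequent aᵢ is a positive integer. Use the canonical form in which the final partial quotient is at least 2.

[47; 3, 2, 2, 2]

Repeatedly divide and take the remainder:
⌊1939/41⌋ = 47, remainder 12
⌊41/12⌋ = 3, remainder 5
⌊12/5⌋ = 2, remainder 2
⌊5/2⌋ = 2, remainder 1
⌊2/1⌋ = 2, remainder 0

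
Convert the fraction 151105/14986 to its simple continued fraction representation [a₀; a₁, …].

[10; 12, 27, 15, 3]

Run the Euclidean algorithm, recording each quotient:
151105 = 10·14986 + 1245, so a_0 = 10
14986 = 12·1245 + 46, so a_1 = 12
1245 = 27·46 + 3, so a_2 = 27
46 = 15·3 + 1, so a_3 = 15
3 = 3·1 + 0, so a_4 = 3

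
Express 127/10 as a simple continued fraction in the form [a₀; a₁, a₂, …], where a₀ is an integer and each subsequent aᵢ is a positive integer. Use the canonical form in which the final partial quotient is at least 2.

127 = 12·10 + 7, so a_0 = 12
10 = 1·7 + 3, so a_1 = 1
7 = 2·3 + 1, so a_2 = 2
3 = 3·1 + 0, so a_3 = 3

[12; 1, 2, 3]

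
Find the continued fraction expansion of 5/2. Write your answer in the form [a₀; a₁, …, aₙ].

Run the Euclidean algorithm, recording each quotient:
5 = 2·2 + 1, so a_0 = 2
2 = 2·1 + 0, so a_1 = 2

[2; 2]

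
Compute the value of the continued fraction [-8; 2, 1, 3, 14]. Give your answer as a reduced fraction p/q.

-1199/157

Start with 14.
3 + 1/(14/1) = 3 + 1/14 = 43/14
1 + 1/(43/14) = 1 + 14/43 = 57/43
2 + 1/(57/43) = 2 + 43/57 = 157/57
-8 + 1/(157/57) = -8 + 57/157 = -1199/157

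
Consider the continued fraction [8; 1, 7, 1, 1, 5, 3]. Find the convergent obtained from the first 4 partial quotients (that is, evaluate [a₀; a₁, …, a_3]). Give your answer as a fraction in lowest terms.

Start with 1.
7 + 1/(1/1) = 7 + 1/1 = 8/1
1 + 1/(8/1) = 1 + 1/8 = 9/8
8 + 1/(9/8) = 8 + 8/9 = 80/9

80/9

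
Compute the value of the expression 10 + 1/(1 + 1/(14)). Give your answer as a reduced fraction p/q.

164/15

Start with 14.
1 + 1/(14/1) = 1 + 1/14 = 15/14
10 + 1/(15/14) = 10 + 14/15 = 164/15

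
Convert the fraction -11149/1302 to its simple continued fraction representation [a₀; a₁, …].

[-9; 2, 3, 2, 7, 1, 2, 3]

Apply division with remainder until the remainder is 0:
⌊-11149/1302⌋ = -9, remainder 569
⌊1302/569⌋ = 2, remainder 164
⌊569/164⌋ = 3, remainder 77
⌊164/77⌋ = 2, remainder 10
⌊77/10⌋ = 7, remainder 7
⌊10/7⌋ = 1, remainder 3
⌊7/3⌋ = 2, remainder 1
⌊3/1⌋ = 3, remainder 0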